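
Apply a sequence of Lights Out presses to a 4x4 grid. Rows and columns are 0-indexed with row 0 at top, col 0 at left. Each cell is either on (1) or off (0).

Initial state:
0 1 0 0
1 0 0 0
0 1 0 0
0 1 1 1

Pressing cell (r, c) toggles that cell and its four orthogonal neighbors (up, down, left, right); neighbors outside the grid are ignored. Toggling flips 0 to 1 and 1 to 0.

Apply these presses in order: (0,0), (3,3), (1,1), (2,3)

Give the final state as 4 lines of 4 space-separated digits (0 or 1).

Answer: 1 1 0 0
1 1 1 1
0 0 1 0
0 1 0 1

Derivation:
After press 1 at (0,0):
1 0 0 0
0 0 0 0
0 1 0 0
0 1 1 1

After press 2 at (3,3):
1 0 0 0
0 0 0 0
0 1 0 1
0 1 0 0

After press 3 at (1,1):
1 1 0 0
1 1 1 0
0 0 0 1
0 1 0 0

After press 4 at (2,3):
1 1 0 0
1 1 1 1
0 0 1 0
0 1 0 1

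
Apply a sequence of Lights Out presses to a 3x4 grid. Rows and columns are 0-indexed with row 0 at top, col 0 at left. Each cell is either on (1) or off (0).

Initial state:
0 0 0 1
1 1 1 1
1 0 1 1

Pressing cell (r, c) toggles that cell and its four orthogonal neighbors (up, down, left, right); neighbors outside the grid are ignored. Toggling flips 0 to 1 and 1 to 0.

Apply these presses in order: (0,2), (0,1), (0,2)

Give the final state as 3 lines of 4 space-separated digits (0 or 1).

Answer: 1 1 1 1
1 0 1 1
1 0 1 1

Derivation:
After press 1 at (0,2):
0 1 1 0
1 1 0 1
1 0 1 1

After press 2 at (0,1):
1 0 0 0
1 0 0 1
1 0 1 1

After press 3 at (0,2):
1 1 1 1
1 0 1 1
1 0 1 1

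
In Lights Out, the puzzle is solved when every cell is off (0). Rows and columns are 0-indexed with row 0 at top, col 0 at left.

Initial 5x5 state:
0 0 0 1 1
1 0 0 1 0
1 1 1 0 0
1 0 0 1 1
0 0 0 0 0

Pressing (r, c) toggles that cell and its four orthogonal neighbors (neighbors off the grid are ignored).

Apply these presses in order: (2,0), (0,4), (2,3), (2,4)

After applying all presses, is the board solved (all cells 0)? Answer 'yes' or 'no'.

After press 1 at (2,0):
0 0 0 1 1
0 0 0 1 0
0 0 1 0 0
0 0 0 1 1
0 0 0 0 0

After press 2 at (0,4):
0 0 0 0 0
0 0 0 1 1
0 0 1 0 0
0 0 0 1 1
0 0 0 0 0

After press 3 at (2,3):
0 0 0 0 0
0 0 0 0 1
0 0 0 1 1
0 0 0 0 1
0 0 0 0 0

After press 4 at (2,4):
0 0 0 0 0
0 0 0 0 0
0 0 0 0 0
0 0 0 0 0
0 0 0 0 0

Lights still on: 0

Answer: yes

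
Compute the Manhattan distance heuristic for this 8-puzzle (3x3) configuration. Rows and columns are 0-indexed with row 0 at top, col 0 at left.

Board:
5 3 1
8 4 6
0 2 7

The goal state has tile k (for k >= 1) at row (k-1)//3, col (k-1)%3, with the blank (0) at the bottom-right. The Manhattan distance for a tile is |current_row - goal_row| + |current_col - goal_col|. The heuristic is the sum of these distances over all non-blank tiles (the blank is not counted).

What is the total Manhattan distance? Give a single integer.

Answer: 12

Derivation:
Tile 5: at (0,0), goal (1,1), distance |0-1|+|0-1| = 2
Tile 3: at (0,1), goal (0,2), distance |0-0|+|1-2| = 1
Tile 1: at (0,2), goal (0,0), distance |0-0|+|2-0| = 2
Tile 8: at (1,0), goal (2,1), distance |1-2|+|0-1| = 2
Tile 4: at (1,1), goal (1,0), distance |1-1|+|1-0| = 1
Tile 6: at (1,2), goal (1,2), distance |1-1|+|2-2| = 0
Tile 2: at (2,1), goal (0,1), distance |2-0|+|1-1| = 2
Tile 7: at (2,2), goal (2,0), distance |2-2|+|2-0| = 2
Sum: 2 + 1 + 2 + 2 + 1 + 0 + 2 + 2 = 12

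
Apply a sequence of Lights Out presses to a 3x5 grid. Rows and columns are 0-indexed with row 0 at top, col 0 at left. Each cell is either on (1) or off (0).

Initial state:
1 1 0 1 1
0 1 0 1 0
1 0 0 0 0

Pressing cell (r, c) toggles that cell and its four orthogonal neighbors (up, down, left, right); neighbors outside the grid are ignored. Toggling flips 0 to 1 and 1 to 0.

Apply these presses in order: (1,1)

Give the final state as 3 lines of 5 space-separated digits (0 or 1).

After press 1 at (1,1):
1 0 0 1 1
1 0 1 1 0
1 1 0 0 0

Answer: 1 0 0 1 1
1 0 1 1 0
1 1 0 0 0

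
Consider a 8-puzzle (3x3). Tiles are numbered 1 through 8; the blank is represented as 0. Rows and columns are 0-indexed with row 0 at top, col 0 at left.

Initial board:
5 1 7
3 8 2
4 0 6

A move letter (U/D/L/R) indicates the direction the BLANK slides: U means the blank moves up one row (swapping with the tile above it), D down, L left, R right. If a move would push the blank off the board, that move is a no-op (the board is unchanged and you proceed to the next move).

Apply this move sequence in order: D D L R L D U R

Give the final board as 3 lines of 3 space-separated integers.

Answer: 5 1 7
8 0 2
3 4 6

Derivation:
After move 1 (D):
5 1 7
3 8 2
4 0 6

After move 2 (D):
5 1 7
3 8 2
4 0 6

After move 3 (L):
5 1 7
3 8 2
0 4 6

After move 4 (R):
5 1 7
3 8 2
4 0 6

After move 5 (L):
5 1 7
3 8 2
0 4 6

After move 6 (D):
5 1 7
3 8 2
0 4 6

After move 7 (U):
5 1 7
0 8 2
3 4 6

After move 8 (R):
5 1 7
8 0 2
3 4 6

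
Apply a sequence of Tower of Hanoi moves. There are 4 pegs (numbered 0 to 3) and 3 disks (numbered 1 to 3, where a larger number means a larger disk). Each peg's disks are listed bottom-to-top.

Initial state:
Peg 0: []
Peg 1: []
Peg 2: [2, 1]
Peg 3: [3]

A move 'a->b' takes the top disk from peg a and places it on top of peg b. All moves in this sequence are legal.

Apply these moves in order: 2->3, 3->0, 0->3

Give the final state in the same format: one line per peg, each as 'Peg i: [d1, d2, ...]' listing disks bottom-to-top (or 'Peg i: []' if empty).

Answer: Peg 0: []
Peg 1: []
Peg 2: [2]
Peg 3: [3, 1]

Derivation:
After move 1 (2->3):
Peg 0: []
Peg 1: []
Peg 2: [2]
Peg 3: [3, 1]

After move 2 (3->0):
Peg 0: [1]
Peg 1: []
Peg 2: [2]
Peg 3: [3]

After move 3 (0->3):
Peg 0: []
Peg 1: []
Peg 2: [2]
Peg 3: [3, 1]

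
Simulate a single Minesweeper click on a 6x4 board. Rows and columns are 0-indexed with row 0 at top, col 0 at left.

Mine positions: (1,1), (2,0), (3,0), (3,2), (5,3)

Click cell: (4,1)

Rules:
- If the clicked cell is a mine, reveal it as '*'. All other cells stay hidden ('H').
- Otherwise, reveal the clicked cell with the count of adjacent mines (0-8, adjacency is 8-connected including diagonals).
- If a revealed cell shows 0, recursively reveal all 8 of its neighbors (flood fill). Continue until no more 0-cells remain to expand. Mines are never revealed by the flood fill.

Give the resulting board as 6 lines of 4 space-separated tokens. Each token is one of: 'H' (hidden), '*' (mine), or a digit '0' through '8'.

H H H H
H H H H
H H H H
H H H H
H 2 H H
H H H H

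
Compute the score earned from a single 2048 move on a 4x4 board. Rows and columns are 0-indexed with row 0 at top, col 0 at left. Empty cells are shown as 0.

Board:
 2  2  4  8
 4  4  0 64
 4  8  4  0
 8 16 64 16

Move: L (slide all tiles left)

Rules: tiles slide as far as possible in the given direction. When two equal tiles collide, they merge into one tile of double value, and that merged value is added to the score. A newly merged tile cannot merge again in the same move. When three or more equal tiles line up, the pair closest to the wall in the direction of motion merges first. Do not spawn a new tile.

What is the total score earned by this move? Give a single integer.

Answer: 12

Derivation:
Slide left:
row 0: [2, 2, 4, 8] -> [4, 4, 8, 0]  score +4 (running 4)
row 1: [4, 4, 0, 64] -> [8, 64, 0, 0]  score +8 (running 12)
row 2: [4, 8, 4, 0] -> [4, 8, 4, 0]  score +0 (running 12)
row 3: [8, 16, 64, 16] -> [8, 16, 64, 16]  score +0 (running 12)
Board after move:
 4  4  8  0
 8 64  0  0
 4  8  4  0
 8 16 64 16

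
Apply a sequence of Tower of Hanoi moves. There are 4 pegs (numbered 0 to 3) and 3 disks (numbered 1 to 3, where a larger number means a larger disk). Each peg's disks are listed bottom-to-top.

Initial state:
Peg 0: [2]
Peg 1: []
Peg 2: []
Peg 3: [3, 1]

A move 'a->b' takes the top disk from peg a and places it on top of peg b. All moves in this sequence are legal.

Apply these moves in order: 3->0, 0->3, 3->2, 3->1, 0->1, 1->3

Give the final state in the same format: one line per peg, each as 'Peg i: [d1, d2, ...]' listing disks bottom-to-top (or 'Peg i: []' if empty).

After move 1 (3->0):
Peg 0: [2, 1]
Peg 1: []
Peg 2: []
Peg 3: [3]

After move 2 (0->3):
Peg 0: [2]
Peg 1: []
Peg 2: []
Peg 3: [3, 1]

After move 3 (3->2):
Peg 0: [2]
Peg 1: []
Peg 2: [1]
Peg 3: [3]

After move 4 (3->1):
Peg 0: [2]
Peg 1: [3]
Peg 2: [1]
Peg 3: []

After move 5 (0->1):
Peg 0: []
Peg 1: [3, 2]
Peg 2: [1]
Peg 3: []

After move 6 (1->3):
Peg 0: []
Peg 1: [3]
Peg 2: [1]
Peg 3: [2]

Answer: Peg 0: []
Peg 1: [3]
Peg 2: [1]
Peg 3: [2]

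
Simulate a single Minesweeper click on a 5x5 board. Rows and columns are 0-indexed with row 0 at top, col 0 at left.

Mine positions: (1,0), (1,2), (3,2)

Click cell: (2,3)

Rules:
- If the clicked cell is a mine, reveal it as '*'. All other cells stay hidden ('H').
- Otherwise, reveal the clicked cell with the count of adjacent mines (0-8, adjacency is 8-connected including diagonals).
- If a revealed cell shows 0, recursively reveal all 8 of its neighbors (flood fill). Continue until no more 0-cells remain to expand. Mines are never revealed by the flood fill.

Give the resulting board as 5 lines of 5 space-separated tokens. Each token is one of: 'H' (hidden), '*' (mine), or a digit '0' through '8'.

H H H H H
H H H H H
H H H 2 H
H H H H H
H H H H H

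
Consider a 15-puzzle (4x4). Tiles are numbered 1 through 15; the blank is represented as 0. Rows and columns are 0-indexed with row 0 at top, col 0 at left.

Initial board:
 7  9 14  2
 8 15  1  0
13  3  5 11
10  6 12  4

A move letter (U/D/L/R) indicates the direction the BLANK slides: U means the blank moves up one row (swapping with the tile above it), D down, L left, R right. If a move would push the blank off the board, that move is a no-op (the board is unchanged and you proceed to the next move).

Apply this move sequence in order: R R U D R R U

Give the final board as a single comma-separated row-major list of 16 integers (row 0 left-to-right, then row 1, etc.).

After move 1 (R):
 7  9 14  2
 8 15  1  0
13  3  5 11
10  6 12  4

After move 2 (R):
 7  9 14  2
 8 15  1  0
13  3  5 11
10  6 12  4

After move 3 (U):
 7  9 14  0
 8 15  1  2
13  3  5 11
10  6 12  4

After move 4 (D):
 7  9 14  2
 8 15  1  0
13  3  5 11
10  6 12  4

After move 5 (R):
 7  9 14  2
 8 15  1  0
13  3  5 11
10  6 12  4

After move 6 (R):
 7  9 14  2
 8 15  1  0
13  3  5 11
10  6 12  4

After move 7 (U):
 7  9 14  0
 8 15  1  2
13  3  5 11
10  6 12  4

Answer: 7, 9, 14, 0, 8, 15, 1, 2, 13, 3, 5, 11, 10, 6, 12, 4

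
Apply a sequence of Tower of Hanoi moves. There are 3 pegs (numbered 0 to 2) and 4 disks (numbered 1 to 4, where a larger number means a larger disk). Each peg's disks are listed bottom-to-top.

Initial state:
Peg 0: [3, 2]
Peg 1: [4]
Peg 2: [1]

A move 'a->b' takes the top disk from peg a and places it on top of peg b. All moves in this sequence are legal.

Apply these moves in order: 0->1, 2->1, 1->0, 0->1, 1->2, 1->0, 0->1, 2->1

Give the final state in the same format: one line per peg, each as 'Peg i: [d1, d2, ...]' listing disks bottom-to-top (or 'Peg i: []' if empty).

Answer: Peg 0: [3]
Peg 1: [4, 2, 1]
Peg 2: []

Derivation:
After move 1 (0->1):
Peg 0: [3]
Peg 1: [4, 2]
Peg 2: [1]

After move 2 (2->1):
Peg 0: [3]
Peg 1: [4, 2, 1]
Peg 2: []

After move 3 (1->0):
Peg 0: [3, 1]
Peg 1: [4, 2]
Peg 2: []

After move 4 (0->1):
Peg 0: [3]
Peg 1: [4, 2, 1]
Peg 2: []

After move 5 (1->2):
Peg 0: [3]
Peg 1: [4, 2]
Peg 2: [1]

After move 6 (1->0):
Peg 0: [3, 2]
Peg 1: [4]
Peg 2: [1]

After move 7 (0->1):
Peg 0: [3]
Peg 1: [4, 2]
Peg 2: [1]

After move 8 (2->1):
Peg 0: [3]
Peg 1: [4, 2, 1]
Peg 2: []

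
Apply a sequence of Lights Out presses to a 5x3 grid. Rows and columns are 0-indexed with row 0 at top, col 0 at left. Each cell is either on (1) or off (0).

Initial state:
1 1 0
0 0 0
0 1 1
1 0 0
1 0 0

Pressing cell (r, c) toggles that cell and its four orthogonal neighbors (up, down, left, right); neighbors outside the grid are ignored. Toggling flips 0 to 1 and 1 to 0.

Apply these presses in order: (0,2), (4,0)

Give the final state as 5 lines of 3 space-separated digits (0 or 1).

Answer: 1 0 1
0 0 1
0 1 1
0 0 0
0 1 0

Derivation:
After press 1 at (0,2):
1 0 1
0 0 1
0 1 1
1 0 0
1 0 0

After press 2 at (4,0):
1 0 1
0 0 1
0 1 1
0 0 0
0 1 0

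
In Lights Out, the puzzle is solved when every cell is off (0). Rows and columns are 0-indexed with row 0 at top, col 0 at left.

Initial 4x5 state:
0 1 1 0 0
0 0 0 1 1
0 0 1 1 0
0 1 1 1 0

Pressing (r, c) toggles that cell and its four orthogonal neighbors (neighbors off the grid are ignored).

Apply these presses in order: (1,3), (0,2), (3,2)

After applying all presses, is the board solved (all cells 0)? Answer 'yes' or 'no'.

Answer: yes

Derivation:
After press 1 at (1,3):
0 1 1 1 0
0 0 1 0 0
0 0 1 0 0
0 1 1 1 0

After press 2 at (0,2):
0 0 0 0 0
0 0 0 0 0
0 0 1 0 0
0 1 1 1 0

After press 3 at (3,2):
0 0 0 0 0
0 0 0 0 0
0 0 0 0 0
0 0 0 0 0

Lights still on: 0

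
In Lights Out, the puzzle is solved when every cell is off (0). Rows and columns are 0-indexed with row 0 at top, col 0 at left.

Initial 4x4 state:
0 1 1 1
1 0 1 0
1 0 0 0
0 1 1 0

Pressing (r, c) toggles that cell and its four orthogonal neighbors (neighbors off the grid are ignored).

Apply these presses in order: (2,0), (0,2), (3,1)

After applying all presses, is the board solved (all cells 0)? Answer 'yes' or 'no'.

After press 1 at (2,0):
0 1 1 1
0 0 1 0
0 1 0 0
1 1 1 0

After press 2 at (0,2):
0 0 0 0
0 0 0 0
0 1 0 0
1 1 1 0

After press 3 at (3,1):
0 0 0 0
0 0 0 0
0 0 0 0
0 0 0 0

Lights still on: 0

Answer: yes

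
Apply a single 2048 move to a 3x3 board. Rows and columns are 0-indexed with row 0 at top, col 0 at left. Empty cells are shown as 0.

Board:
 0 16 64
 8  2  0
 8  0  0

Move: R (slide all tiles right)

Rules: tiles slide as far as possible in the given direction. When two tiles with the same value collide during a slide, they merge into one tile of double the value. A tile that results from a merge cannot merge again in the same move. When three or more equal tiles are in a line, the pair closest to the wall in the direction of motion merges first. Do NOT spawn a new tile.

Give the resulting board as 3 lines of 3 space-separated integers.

Slide right:
row 0: [0, 16, 64] -> [0, 16, 64]
row 1: [8, 2, 0] -> [0, 8, 2]
row 2: [8, 0, 0] -> [0, 0, 8]

Answer:  0 16 64
 0  8  2
 0  0  8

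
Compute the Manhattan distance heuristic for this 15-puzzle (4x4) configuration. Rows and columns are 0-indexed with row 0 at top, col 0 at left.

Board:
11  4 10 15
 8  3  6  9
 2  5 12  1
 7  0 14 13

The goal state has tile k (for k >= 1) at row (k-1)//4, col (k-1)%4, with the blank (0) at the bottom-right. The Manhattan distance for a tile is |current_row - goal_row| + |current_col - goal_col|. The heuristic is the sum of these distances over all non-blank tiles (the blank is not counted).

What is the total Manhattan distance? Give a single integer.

Answer: 42

Derivation:
Tile 11: (0,0)->(2,2) = 4
Tile 4: (0,1)->(0,3) = 2
Tile 10: (0,2)->(2,1) = 3
Tile 15: (0,3)->(3,2) = 4
Tile 8: (1,0)->(1,3) = 3
Tile 3: (1,1)->(0,2) = 2
Tile 6: (1,2)->(1,1) = 1
Tile 9: (1,3)->(2,0) = 4
Tile 2: (2,0)->(0,1) = 3
Tile 5: (2,1)->(1,0) = 2
Tile 12: (2,2)->(2,3) = 1
Tile 1: (2,3)->(0,0) = 5
Tile 7: (3,0)->(1,2) = 4
Tile 14: (3,2)->(3,1) = 1
Tile 13: (3,3)->(3,0) = 3
Sum: 4 + 2 + 3 + 4 + 3 + 2 + 1 + 4 + 3 + 2 + 1 + 5 + 4 + 1 + 3 = 42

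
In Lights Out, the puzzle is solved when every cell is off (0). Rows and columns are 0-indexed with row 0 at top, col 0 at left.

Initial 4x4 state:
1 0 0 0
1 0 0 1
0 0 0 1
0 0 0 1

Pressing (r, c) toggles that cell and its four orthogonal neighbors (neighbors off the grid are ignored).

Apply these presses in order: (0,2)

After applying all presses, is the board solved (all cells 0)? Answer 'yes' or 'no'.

After press 1 at (0,2):
1 1 1 1
1 0 1 1
0 0 0 1
0 0 0 1

Lights still on: 9

Answer: no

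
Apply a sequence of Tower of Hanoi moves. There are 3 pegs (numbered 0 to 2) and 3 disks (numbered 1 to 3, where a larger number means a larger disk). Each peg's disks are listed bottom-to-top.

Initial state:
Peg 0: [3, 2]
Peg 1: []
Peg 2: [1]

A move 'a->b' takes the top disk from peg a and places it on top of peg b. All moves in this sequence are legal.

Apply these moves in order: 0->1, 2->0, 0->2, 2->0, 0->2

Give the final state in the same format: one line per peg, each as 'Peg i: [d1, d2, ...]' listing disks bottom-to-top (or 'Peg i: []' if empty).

Answer: Peg 0: [3]
Peg 1: [2]
Peg 2: [1]

Derivation:
After move 1 (0->1):
Peg 0: [3]
Peg 1: [2]
Peg 2: [1]

After move 2 (2->0):
Peg 0: [3, 1]
Peg 1: [2]
Peg 2: []

After move 3 (0->2):
Peg 0: [3]
Peg 1: [2]
Peg 2: [1]

After move 4 (2->0):
Peg 0: [3, 1]
Peg 1: [2]
Peg 2: []

After move 5 (0->2):
Peg 0: [3]
Peg 1: [2]
Peg 2: [1]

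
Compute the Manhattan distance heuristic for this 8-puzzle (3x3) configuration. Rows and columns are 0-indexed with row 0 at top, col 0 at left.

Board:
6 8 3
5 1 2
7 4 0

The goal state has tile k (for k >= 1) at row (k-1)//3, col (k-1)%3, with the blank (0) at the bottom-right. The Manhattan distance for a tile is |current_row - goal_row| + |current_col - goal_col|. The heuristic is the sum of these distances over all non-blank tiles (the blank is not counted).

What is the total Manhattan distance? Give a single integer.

Answer: 12

Derivation:
Tile 6: at (0,0), goal (1,2), distance |0-1|+|0-2| = 3
Tile 8: at (0,1), goal (2,1), distance |0-2|+|1-1| = 2
Tile 3: at (0,2), goal (0,2), distance |0-0|+|2-2| = 0
Tile 5: at (1,0), goal (1,1), distance |1-1|+|0-1| = 1
Tile 1: at (1,1), goal (0,0), distance |1-0|+|1-0| = 2
Tile 2: at (1,2), goal (0,1), distance |1-0|+|2-1| = 2
Tile 7: at (2,0), goal (2,0), distance |2-2|+|0-0| = 0
Tile 4: at (2,1), goal (1,0), distance |2-1|+|1-0| = 2
Sum: 3 + 2 + 0 + 1 + 2 + 2 + 0 + 2 = 12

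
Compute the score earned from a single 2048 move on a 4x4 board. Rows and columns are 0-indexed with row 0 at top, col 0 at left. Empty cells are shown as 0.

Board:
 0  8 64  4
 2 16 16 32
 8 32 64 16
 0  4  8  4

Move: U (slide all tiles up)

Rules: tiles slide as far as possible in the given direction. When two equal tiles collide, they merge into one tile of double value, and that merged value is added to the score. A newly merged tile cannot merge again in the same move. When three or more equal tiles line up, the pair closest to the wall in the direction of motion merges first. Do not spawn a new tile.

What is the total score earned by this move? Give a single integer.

Answer: 0

Derivation:
Slide up:
col 0: [0, 2, 8, 0] -> [2, 8, 0, 0]  score +0 (running 0)
col 1: [8, 16, 32, 4] -> [8, 16, 32, 4]  score +0 (running 0)
col 2: [64, 16, 64, 8] -> [64, 16, 64, 8]  score +0 (running 0)
col 3: [4, 32, 16, 4] -> [4, 32, 16, 4]  score +0 (running 0)
Board after move:
 2  8 64  4
 8 16 16 32
 0 32 64 16
 0  4  8  4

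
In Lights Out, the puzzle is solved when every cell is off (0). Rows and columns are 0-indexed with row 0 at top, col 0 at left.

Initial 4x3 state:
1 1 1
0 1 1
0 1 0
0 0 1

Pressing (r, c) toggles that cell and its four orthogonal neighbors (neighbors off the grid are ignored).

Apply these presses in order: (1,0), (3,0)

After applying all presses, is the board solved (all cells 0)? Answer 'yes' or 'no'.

Answer: no

Derivation:
After press 1 at (1,0):
0 1 1
1 0 1
1 1 0
0 0 1

After press 2 at (3,0):
0 1 1
1 0 1
0 1 0
1 1 1

Lights still on: 8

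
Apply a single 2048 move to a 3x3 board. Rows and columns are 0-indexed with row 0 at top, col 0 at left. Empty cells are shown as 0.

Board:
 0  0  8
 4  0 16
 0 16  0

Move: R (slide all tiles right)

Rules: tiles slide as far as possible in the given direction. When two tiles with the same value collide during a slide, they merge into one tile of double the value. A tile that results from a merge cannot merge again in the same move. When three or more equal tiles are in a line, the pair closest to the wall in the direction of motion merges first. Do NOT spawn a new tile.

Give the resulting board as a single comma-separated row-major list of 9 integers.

Slide right:
row 0: [0, 0, 8] -> [0, 0, 8]
row 1: [4, 0, 16] -> [0, 4, 16]
row 2: [0, 16, 0] -> [0, 0, 16]

Answer: 0, 0, 8, 0, 4, 16, 0, 0, 16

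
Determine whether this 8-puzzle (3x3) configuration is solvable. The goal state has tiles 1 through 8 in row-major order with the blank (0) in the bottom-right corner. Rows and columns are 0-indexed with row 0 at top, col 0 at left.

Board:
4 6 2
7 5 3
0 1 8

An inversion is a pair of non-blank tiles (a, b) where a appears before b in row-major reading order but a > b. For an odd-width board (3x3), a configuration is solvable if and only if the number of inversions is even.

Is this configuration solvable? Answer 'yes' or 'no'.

Inversions (pairs i<j in row-major order where tile[i] > tile[j] > 0): 14
14 is even, so the puzzle is solvable.

Answer: yes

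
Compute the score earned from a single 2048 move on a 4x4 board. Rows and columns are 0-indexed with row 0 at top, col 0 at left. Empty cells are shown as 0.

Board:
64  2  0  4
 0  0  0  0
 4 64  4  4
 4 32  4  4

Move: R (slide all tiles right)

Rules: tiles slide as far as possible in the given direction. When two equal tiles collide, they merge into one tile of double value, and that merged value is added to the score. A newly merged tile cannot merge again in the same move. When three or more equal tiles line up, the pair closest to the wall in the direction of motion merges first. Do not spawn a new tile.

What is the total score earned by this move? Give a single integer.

Slide right:
row 0: [64, 2, 0, 4] -> [0, 64, 2, 4]  score +0 (running 0)
row 1: [0, 0, 0, 0] -> [0, 0, 0, 0]  score +0 (running 0)
row 2: [4, 64, 4, 4] -> [0, 4, 64, 8]  score +8 (running 8)
row 3: [4, 32, 4, 4] -> [0, 4, 32, 8]  score +8 (running 16)
Board after move:
 0 64  2  4
 0  0  0  0
 0  4 64  8
 0  4 32  8

Answer: 16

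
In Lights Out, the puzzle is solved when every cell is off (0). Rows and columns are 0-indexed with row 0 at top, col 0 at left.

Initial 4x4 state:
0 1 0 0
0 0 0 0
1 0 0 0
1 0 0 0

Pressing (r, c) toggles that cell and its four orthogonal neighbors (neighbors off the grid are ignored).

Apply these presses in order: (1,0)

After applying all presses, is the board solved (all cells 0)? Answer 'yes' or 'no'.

After press 1 at (1,0):
1 1 0 0
1 1 0 0
0 0 0 0
1 0 0 0

Lights still on: 5

Answer: no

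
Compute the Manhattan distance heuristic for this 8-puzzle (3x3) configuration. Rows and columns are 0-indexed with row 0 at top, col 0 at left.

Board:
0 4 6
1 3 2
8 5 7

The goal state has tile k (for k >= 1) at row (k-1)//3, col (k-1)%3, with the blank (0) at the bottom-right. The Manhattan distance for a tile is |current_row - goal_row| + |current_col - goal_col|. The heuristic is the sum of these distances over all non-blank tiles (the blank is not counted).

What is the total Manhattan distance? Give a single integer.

Answer: 12

Derivation:
Tile 4: at (0,1), goal (1,0), distance |0-1|+|1-0| = 2
Tile 6: at (0,2), goal (1,2), distance |0-1|+|2-2| = 1
Tile 1: at (1,0), goal (0,0), distance |1-0|+|0-0| = 1
Tile 3: at (1,1), goal (0,2), distance |1-0|+|1-2| = 2
Tile 2: at (1,2), goal (0,1), distance |1-0|+|2-1| = 2
Tile 8: at (2,0), goal (2,1), distance |2-2|+|0-1| = 1
Tile 5: at (2,1), goal (1,1), distance |2-1|+|1-1| = 1
Tile 7: at (2,2), goal (2,0), distance |2-2|+|2-0| = 2
Sum: 2 + 1 + 1 + 2 + 2 + 1 + 1 + 2 = 12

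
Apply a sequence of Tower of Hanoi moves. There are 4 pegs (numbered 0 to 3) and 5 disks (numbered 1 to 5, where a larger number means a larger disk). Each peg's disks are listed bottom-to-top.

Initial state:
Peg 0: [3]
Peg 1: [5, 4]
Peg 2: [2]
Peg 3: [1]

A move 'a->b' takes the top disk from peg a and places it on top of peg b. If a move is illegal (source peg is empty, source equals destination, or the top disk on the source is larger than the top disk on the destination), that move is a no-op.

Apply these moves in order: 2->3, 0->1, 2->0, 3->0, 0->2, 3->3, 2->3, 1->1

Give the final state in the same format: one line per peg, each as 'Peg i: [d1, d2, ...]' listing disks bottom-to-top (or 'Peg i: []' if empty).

After move 1 (2->3):
Peg 0: [3]
Peg 1: [5, 4]
Peg 2: [2]
Peg 3: [1]

After move 2 (0->1):
Peg 0: []
Peg 1: [5, 4, 3]
Peg 2: [2]
Peg 3: [1]

After move 3 (2->0):
Peg 0: [2]
Peg 1: [5, 4, 3]
Peg 2: []
Peg 3: [1]

After move 4 (3->0):
Peg 0: [2, 1]
Peg 1: [5, 4, 3]
Peg 2: []
Peg 3: []

After move 5 (0->2):
Peg 0: [2]
Peg 1: [5, 4, 3]
Peg 2: [1]
Peg 3: []

After move 6 (3->3):
Peg 0: [2]
Peg 1: [5, 4, 3]
Peg 2: [1]
Peg 3: []

After move 7 (2->3):
Peg 0: [2]
Peg 1: [5, 4, 3]
Peg 2: []
Peg 3: [1]

After move 8 (1->1):
Peg 0: [2]
Peg 1: [5, 4, 3]
Peg 2: []
Peg 3: [1]

Answer: Peg 0: [2]
Peg 1: [5, 4, 3]
Peg 2: []
Peg 3: [1]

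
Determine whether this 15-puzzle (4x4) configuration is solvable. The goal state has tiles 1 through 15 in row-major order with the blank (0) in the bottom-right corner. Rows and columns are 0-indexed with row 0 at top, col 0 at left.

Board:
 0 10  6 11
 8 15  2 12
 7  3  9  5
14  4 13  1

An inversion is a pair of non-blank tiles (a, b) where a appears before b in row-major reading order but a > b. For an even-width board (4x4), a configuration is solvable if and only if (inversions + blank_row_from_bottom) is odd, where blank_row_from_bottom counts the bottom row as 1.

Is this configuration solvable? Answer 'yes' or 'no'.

Inversions: 60
Blank is in row 0 (0-indexed from top), which is row 4 counting from the bottom (bottom = 1).
60 + 4 = 64, which is even, so the puzzle is not solvable.

Answer: no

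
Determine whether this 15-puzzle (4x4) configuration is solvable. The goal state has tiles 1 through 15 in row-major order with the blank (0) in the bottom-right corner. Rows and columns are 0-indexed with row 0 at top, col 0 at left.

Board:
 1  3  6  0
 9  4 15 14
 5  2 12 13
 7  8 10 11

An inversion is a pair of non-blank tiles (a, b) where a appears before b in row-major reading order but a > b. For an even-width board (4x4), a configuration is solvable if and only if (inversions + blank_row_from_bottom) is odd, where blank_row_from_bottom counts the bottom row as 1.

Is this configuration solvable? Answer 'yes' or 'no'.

Inversions: 36
Blank is in row 0 (0-indexed from top), which is row 4 counting from the bottom (bottom = 1).
36 + 4 = 40, which is even, so the puzzle is not solvable.

Answer: no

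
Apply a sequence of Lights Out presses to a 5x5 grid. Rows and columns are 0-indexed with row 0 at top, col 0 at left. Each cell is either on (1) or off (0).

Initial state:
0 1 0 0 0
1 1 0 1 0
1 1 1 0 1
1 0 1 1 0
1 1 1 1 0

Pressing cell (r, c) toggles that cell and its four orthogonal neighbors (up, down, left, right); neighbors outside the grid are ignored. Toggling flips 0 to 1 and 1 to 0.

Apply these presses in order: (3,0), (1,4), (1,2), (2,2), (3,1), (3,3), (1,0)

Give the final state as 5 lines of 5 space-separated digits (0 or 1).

After press 1 at (3,0):
0 1 0 0 0
1 1 0 1 0
0 1 1 0 1
0 1 1 1 0
0 1 1 1 0

After press 2 at (1,4):
0 1 0 0 1
1 1 0 0 1
0 1 1 0 0
0 1 1 1 0
0 1 1 1 0

After press 3 at (1,2):
0 1 1 0 1
1 0 1 1 1
0 1 0 0 0
0 1 1 1 0
0 1 1 1 0

After press 4 at (2,2):
0 1 1 0 1
1 0 0 1 1
0 0 1 1 0
0 1 0 1 0
0 1 1 1 0

After press 5 at (3,1):
0 1 1 0 1
1 0 0 1 1
0 1 1 1 0
1 0 1 1 0
0 0 1 1 0

After press 6 at (3,3):
0 1 1 0 1
1 0 0 1 1
0 1 1 0 0
1 0 0 0 1
0 0 1 0 0

After press 7 at (1,0):
1 1 1 0 1
0 1 0 1 1
1 1 1 0 0
1 0 0 0 1
0 0 1 0 0

Answer: 1 1 1 0 1
0 1 0 1 1
1 1 1 0 0
1 0 0 0 1
0 0 1 0 0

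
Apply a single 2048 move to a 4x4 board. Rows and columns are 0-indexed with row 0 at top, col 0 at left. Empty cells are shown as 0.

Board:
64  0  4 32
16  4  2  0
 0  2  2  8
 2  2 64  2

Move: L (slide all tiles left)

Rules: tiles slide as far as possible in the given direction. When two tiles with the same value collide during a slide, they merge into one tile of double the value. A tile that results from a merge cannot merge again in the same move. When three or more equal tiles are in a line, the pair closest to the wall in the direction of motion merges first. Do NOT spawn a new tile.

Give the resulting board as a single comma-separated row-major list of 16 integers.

Answer: 64, 4, 32, 0, 16, 4, 2, 0, 4, 8, 0, 0, 4, 64, 2, 0

Derivation:
Slide left:
row 0: [64, 0, 4, 32] -> [64, 4, 32, 0]
row 1: [16, 4, 2, 0] -> [16, 4, 2, 0]
row 2: [0, 2, 2, 8] -> [4, 8, 0, 0]
row 3: [2, 2, 64, 2] -> [4, 64, 2, 0]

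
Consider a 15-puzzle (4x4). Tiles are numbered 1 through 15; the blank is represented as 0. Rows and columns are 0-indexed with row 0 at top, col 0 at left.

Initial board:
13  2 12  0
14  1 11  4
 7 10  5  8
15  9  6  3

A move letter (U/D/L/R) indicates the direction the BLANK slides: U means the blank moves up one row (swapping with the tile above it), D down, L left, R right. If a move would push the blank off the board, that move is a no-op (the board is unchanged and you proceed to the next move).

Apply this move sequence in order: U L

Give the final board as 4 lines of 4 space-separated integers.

After move 1 (U):
13  2 12  0
14  1 11  4
 7 10  5  8
15  9  6  3

After move 2 (L):
13  2  0 12
14  1 11  4
 7 10  5  8
15  9  6  3

Answer: 13  2  0 12
14  1 11  4
 7 10  5  8
15  9  6  3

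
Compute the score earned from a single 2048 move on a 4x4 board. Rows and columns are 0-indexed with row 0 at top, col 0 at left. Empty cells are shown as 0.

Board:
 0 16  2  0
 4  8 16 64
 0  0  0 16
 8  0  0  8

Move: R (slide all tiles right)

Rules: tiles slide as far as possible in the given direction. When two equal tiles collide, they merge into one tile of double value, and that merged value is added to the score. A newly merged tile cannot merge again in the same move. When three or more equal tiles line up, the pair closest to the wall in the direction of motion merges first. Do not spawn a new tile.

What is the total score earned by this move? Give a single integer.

Slide right:
row 0: [0, 16, 2, 0] -> [0, 0, 16, 2]  score +0 (running 0)
row 1: [4, 8, 16, 64] -> [4, 8, 16, 64]  score +0 (running 0)
row 2: [0, 0, 0, 16] -> [0, 0, 0, 16]  score +0 (running 0)
row 3: [8, 0, 0, 8] -> [0, 0, 0, 16]  score +16 (running 16)
Board after move:
 0  0 16  2
 4  8 16 64
 0  0  0 16
 0  0  0 16

Answer: 16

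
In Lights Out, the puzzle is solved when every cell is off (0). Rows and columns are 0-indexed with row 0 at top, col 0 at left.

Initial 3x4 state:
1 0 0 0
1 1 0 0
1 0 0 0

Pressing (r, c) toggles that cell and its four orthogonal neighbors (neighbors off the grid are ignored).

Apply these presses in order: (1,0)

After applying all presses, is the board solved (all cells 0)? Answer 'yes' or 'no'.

After press 1 at (1,0):
0 0 0 0
0 0 0 0
0 0 0 0

Lights still on: 0

Answer: yes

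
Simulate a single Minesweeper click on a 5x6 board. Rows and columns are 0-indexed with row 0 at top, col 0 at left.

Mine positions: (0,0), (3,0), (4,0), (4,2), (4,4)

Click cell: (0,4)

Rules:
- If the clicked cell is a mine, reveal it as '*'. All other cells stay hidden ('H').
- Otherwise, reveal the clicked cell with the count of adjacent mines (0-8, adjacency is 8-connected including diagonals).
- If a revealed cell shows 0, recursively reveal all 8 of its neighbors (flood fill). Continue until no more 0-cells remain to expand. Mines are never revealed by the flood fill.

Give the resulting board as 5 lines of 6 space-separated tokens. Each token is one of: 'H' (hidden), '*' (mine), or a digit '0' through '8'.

H 1 0 0 0 0
H 1 0 0 0 0
H 1 0 0 0 0
H 3 1 2 1 1
H H H H H H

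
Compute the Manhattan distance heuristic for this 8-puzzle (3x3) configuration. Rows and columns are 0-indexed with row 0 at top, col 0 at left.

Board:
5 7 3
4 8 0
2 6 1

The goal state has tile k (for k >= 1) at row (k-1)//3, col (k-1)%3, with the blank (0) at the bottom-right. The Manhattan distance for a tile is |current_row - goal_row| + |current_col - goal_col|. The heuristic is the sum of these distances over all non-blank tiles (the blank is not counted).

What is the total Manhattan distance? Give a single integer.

Tile 5: (0,0)->(1,1) = 2
Tile 7: (0,1)->(2,0) = 3
Tile 3: (0,2)->(0,2) = 0
Tile 4: (1,0)->(1,0) = 0
Tile 8: (1,1)->(2,1) = 1
Tile 2: (2,0)->(0,1) = 3
Tile 6: (2,1)->(1,2) = 2
Tile 1: (2,2)->(0,0) = 4
Sum: 2 + 3 + 0 + 0 + 1 + 3 + 2 + 4 = 15

Answer: 15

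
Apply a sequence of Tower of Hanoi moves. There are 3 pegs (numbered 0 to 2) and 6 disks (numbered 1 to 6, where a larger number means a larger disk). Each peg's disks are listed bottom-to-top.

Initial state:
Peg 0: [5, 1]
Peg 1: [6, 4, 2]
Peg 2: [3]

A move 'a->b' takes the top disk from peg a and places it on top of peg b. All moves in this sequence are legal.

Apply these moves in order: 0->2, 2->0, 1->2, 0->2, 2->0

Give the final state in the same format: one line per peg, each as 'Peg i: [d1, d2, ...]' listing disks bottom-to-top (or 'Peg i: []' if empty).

Answer: Peg 0: [5, 1]
Peg 1: [6, 4]
Peg 2: [3, 2]

Derivation:
After move 1 (0->2):
Peg 0: [5]
Peg 1: [6, 4, 2]
Peg 2: [3, 1]

After move 2 (2->0):
Peg 0: [5, 1]
Peg 1: [6, 4, 2]
Peg 2: [3]

After move 3 (1->2):
Peg 0: [5, 1]
Peg 1: [6, 4]
Peg 2: [3, 2]

After move 4 (0->2):
Peg 0: [5]
Peg 1: [6, 4]
Peg 2: [3, 2, 1]

After move 5 (2->0):
Peg 0: [5, 1]
Peg 1: [6, 4]
Peg 2: [3, 2]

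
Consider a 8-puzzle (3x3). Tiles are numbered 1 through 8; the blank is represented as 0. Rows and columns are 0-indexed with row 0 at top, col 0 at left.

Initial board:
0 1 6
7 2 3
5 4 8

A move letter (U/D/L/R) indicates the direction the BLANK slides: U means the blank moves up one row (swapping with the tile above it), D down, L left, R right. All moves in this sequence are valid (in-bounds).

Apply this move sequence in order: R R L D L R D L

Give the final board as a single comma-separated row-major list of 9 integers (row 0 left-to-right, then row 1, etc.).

Answer: 1, 2, 6, 7, 4, 3, 0, 5, 8

Derivation:
After move 1 (R):
1 0 6
7 2 3
5 4 8

After move 2 (R):
1 6 0
7 2 3
5 4 8

After move 3 (L):
1 0 6
7 2 3
5 4 8

After move 4 (D):
1 2 6
7 0 3
5 4 8

After move 5 (L):
1 2 6
0 7 3
5 4 8

After move 6 (R):
1 2 6
7 0 3
5 4 8

After move 7 (D):
1 2 6
7 4 3
5 0 8

After move 8 (L):
1 2 6
7 4 3
0 5 8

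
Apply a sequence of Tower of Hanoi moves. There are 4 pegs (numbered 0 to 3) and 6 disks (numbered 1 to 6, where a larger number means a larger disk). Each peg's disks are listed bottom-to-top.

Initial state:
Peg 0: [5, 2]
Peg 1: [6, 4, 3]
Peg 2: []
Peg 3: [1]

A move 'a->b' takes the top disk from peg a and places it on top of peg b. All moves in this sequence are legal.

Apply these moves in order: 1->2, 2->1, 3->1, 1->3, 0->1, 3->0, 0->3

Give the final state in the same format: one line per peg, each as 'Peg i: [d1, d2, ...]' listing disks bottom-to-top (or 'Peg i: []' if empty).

After move 1 (1->2):
Peg 0: [5, 2]
Peg 1: [6, 4]
Peg 2: [3]
Peg 3: [1]

After move 2 (2->1):
Peg 0: [5, 2]
Peg 1: [6, 4, 3]
Peg 2: []
Peg 3: [1]

After move 3 (3->1):
Peg 0: [5, 2]
Peg 1: [6, 4, 3, 1]
Peg 2: []
Peg 3: []

After move 4 (1->3):
Peg 0: [5, 2]
Peg 1: [6, 4, 3]
Peg 2: []
Peg 3: [1]

After move 5 (0->1):
Peg 0: [5]
Peg 1: [6, 4, 3, 2]
Peg 2: []
Peg 3: [1]

After move 6 (3->0):
Peg 0: [5, 1]
Peg 1: [6, 4, 3, 2]
Peg 2: []
Peg 3: []

After move 7 (0->3):
Peg 0: [5]
Peg 1: [6, 4, 3, 2]
Peg 2: []
Peg 3: [1]

Answer: Peg 0: [5]
Peg 1: [6, 4, 3, 2]
Peg 2: []
Peg 3: [1]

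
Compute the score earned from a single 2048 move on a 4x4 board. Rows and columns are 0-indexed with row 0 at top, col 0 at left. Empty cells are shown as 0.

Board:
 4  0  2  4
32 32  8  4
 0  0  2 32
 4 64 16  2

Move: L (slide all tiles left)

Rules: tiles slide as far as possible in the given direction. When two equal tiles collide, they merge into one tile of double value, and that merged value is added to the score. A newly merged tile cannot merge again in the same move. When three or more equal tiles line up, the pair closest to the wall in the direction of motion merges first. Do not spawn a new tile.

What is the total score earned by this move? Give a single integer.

Slide left:
row 0: [4, 0, 2, 4] -> [4, 2, 4, 0]  score +0 (running 0)
row 1: [32, 32, 8, 4] -> [64, 8, 4, 0]  score +64 (running 64)
row 2: [0, 0, 2, 32] -> [2, 32, 0, 0]  score +0 (running 64)
row 3: [4, 64, 16, 2] -> [4, 64, 16, 2]  score +0 (running 64)
Board after move:
 4  2  4  0
64  8  4  0
 2 32  0  0
 4 64 16  2

Answer: 64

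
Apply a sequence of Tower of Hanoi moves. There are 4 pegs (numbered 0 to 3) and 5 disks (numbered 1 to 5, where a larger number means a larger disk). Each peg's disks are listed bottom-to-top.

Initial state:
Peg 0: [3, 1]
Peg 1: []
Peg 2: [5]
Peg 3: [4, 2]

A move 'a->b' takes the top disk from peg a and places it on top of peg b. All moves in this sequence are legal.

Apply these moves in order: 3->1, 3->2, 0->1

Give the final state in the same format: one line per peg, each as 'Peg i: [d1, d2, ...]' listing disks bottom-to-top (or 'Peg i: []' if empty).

Answer: Peg 0: [3]
Peg 1: [2, 1]
Peg 2: [5, 4]
Peg 3: []

Derivation:
After move 1 (3->1):
Peg 0: [3, 1]
Peg 1: [2]
Peg 2: [5]
Peg 3: [4]

After move 2 (3->2):
Peg 0: [3, 1]
Peg 1: [2]
Peg 2: [5, 4]
Peg 3: []

After move 3 (0->1):
Peg 0: [3]
Peg 1: [2, 1]
Peg 2: [5, 4]
Peg 3: []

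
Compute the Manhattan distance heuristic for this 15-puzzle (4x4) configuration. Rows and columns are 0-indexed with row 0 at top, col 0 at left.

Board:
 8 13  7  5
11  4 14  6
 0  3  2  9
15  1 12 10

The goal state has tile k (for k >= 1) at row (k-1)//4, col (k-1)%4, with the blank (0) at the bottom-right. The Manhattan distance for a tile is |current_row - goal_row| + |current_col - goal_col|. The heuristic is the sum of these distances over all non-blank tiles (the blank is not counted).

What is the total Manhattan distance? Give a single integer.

Answer: 44

Derivation:
Tile 8: at (0,0), goal (1,3), distance |0-1|+|0-3| = 4
Tile 13: at (0,1), goal (3,0), distance |0-3|+|1-0| = 4
Tile 7: at (0,2), goal (1,2), distance |0-1|+|2-2| = 1
Tile 5: at (0,3), goal (1,0), distance |0-1|+|3-0| = 4
Tile 11: at (1,0), goal (2,2), distance |1-2|+|0-2| = 3
Tile 4: at (1,1), goal (0,3), distance |1-0|+|1-3| = 3
Tile 14: at (1,2), goal (3,1), distance |1-3|+|2-1| = 3
Tile 6: at (1,3), goal (1,1), distance |1-1|+|3-1| = 2
Tile 3: at (2,1), goal (0,2), distance |2-0|+|1-2| = 3
Tile 2: at (2,2), goal (0,1), distance |2-0|+|2-1| = 3
Tile 9: at (2,3), goal (2,0), distance |2-2|+|3-0| = 3
Tile 15: at (3,0), goal (3,2), distance |3-3|+|0-2| = 2
Tile 1: at (3,1), goal (0,0), distance |3-0|+|1-0| = 4
Tile 12: at (3,2), goal (2,3), distance |3-2|+|2-3| = 2
Tile 10: at (3,3), goal (2,1), distance |3-2|+|3-1| = 3
Sum: 4 + 4 + 1 + 4 + 3 + 3 + 3 + 2 + 3 + 3 + 3 + 2 + 4 + 2 + 3 = 44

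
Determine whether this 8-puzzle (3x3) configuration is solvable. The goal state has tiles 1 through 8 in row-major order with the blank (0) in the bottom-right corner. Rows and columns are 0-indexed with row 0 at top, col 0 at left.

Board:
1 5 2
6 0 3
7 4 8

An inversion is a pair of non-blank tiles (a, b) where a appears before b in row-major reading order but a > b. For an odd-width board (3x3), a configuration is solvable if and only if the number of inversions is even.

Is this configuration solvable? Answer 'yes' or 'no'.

Inversions (pairs i<j in row-major order where tile[i] > tile[j] > 0): 6
6 is even, so the puzzle is solvable.

Answer: yes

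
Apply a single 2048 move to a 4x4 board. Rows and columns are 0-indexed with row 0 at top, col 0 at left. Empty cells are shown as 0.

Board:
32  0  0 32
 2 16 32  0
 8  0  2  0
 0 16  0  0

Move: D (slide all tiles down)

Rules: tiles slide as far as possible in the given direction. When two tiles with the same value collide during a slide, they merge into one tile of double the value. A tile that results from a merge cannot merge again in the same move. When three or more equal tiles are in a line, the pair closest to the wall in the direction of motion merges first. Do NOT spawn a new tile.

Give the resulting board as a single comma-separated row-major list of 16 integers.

Slide down:
col 0: [32, 2, 8, 0] -> [0, 32, 2, 8]
col 1: [0, 16, 0, 16] -> [0, 0, 0, 32]
col 2: [0, 32, 2, 0] -> [0, 0, 32, 2]
col 3: [32, 0, 0, 0] -> [0, 0, 0, 32]

Answer: 0, 0, 0, 0, 32, 0, 0, 0, 2, 0, 32, 0, 8, 32, 2, 32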